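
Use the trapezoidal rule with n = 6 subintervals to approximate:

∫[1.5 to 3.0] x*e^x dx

f(x) = x*e^x
a = 1.5, b = 3.0, n = 6
h = (b - a)/n = 0.250000

Trapezoidal rule: (h/2)[f(x₀) + 2f(x₁) + 2f(x₂) + ... + f(xₙ)]

x_0 = 1.5000, f(x_0) = 6.722534, coefficient = 1
x_1 = 1.7500, f(x_1) = 10.070555, coefficient = 2
x_2 = 2.0000, f(x_2) = 14.778112, coefficient = 2
x_3 = 2.2500, f(x_3) = 21.347406, coefficient = 2
x_4 = 2.5000, f(x_4) = 30.456235, coefficient = 2
x_5 = 2.7500, f(x_5) = 43.017238, coefficient = 2
x_6 = 3.0000, f(x_6) = 60.256611, coefficient = 1

I ≈ (0.250000/2) × 306.318235 = 38.289779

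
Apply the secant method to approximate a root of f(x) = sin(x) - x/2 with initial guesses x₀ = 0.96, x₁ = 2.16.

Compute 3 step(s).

f(x) = sin(x) - x/2
x₀ = 0.96, x₁ = 2.16

Secant formula: x_{n+1} = x_n - f(x_n)(x_n - x_{n-1})/(f(x_n) - f(x_{n-1}))

Iteration 1:
  f(0.960000) = 0.339192
  f(2.160000) = -0.248617
  x_2 = 2.160000 - (-0.248617)×(2.160000 - 0.960000)/(-0.248617 - 0.339192)
       = 1.652454
Iteration 2:
  f(2.160000) = -0.248617
  f(1.652454) = 0.170441
  x_3 = 1.652454 - 0.170441×(1.652454 - 2.160000)/(0.170441 - (-0.248617))
       = 1.858885
Iteration 3:
  f(1.652454) = 0.170441
  f(1.858885) = 0.029346
  x_4 = 1.858885 - 0.029346×(1.858885 - 1.652454)/(0.029346 - 0.170441)
       = 1.901820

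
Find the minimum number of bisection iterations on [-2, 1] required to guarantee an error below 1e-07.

We need (b-a)/2^n ≤ 1e-07
(1 - (-2))/2^n ≤ 1e-07
3/2^n ≤ 1e-07
2^n ≥ 30000000
n ≥ log₂(30000000) = 24.84
n ≥ 25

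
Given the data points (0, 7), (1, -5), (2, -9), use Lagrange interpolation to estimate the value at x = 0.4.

Lagrange interpolation formula:
P(x) = Σ yᵢ × Lᵢ(x)
where Lᵢ(x) = Π_{j≠i} (x - xⱼ)/(xᵢ - xⱼ)

L_0(0.4) = (0.4 - 1)/(0 - 1) × (0.4 - 2)/(0 - 2) = 0.480000
L_1(0.4) = (0.4 - 0)/(1 - 0) × (0.4 - 2)/(1 - 2) = 0.640000
L_2(0.4) = (0.4 - 0)/(2 - 0) × (0.4 - 1)/(2 - 1) = -0.120000

P(0.4) = 7×L_0(0.4) + (-5)×L_1(0.4) + (-9)×L_2(0.4)
P(0.4) = 1.240000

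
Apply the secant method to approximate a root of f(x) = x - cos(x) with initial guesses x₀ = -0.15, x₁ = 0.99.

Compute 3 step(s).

f(x) = x - cos(x)
x₀ = -0.15, x₁ = 0.99

Secant formula: x_{n+1} = x_n - f(x_n)(x_n - x_{n-1})/(f(x_n) - f(x_{n-1}))

Iteration 1:
  f(-0.150000) = -1.138771
  f(0.990000) = 0.441310
  x_2 = 0.990000 - 0.441310×(0.990000 - (-0.150000))/(0.441310 - (-1.138771))
       = 0.671603
Iteration 2:
  f(0.990000) = 0.441310
  f(0.671603) = -0.111223
  x_3 = 0.671603 - (-0.111223)×(0.671603 - 0.990000)/(-0.111223 - 0.441310)
       = 0.735695
Iteration 3:
  f(0.671603) = -0.111223
  f(0.735695) = -0.005670
  x_4 = 0.735695 - (-0.005670)×(0.735695 - 0.671603)/(-0.005670 - (-0.111223))
       = 0.739138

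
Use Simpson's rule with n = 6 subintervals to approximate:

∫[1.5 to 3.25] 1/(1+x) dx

f(x) = 1/(1+x)
a = 1.5, b = 3.25, n = 6
h = (b - a)/n = 0.291667

Simpson's rule: (h/3)[f(x₀) + 4f(x₁) + 2f(x₂) + ... + f(xₙ)]

x_0 = 1.5000, f(x_0) = 0.400000, coefficient = 1
x_1 = 1.7917, f(x_1) = 0.358209, coefficient = 4
x_2 = 2.0833, f(x_2) = 0.324324, coefficient = 2
x_3 = 2.3750, f(x_3) = 0.296296, coefficient = 4
x_4 = 2.6667, f(x_4) = 0.272727, coefficient = 2
x_5 = 2.9583, f(x_5) = 0.252632, coefficient = 4
x_6 = 3.2500, f(x_6) = 0.235294, coefficient = 1

I ≈ (0.291667/3) × 5.457945 = 0.530634
Exact value: 0.530628
Error: 0.000005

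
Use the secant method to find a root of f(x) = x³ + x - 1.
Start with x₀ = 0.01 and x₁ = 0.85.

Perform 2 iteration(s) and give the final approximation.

f(x) = x³ + x - 1
x₀ = 0.01, x₁ = 0.85

Secant formula: x_{n+1} = x_n - f(x_n)(x_n - x_{n-1})/(f(x_n) - f(x_{n-1}))

Iteration 1:
  f(0.010000) = -0.989999
  f(0.850000) = 0.464125
  x_2 = 0.850000 - 0.464125×(0.850000 - 0.010000)/(0.464125 - (-0.989999))
       = 0.581890
Iteration 2:
  f(0.850000) = 0.464125
  f(0.581890) = -0.221084
  x_3 = 0.581890 - (-0.221084)×(0.581890 - 0.850000)/(-0.221084 - 0.464125)
       = 0.668396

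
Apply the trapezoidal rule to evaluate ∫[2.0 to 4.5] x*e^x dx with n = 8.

f(x) = x*e^x
a = 2.0, b = 4.5, n = 8
h = (b - a)/n = 0.312500

Trapezoidal rule: (h/2)[f(x₀) + 2f(x₁) + 2f(x₂) + ... + f(xₙ)]

x_0 = 2.0000, f(x_0) = 14.778112, coefficient = 1
x_1 = 2.3125, f(x_1) = 23.355423, coefficient = 2
x_2 = 2.6250, f(x_2) = 36.237007, coefficient = 2
x_3 = 2.9375, f(x_3) = 55.426559, coefficient = 2
x_4 = 3.2500, f(x_4) = 83.818605, coefficient = 2
x_5 = 3.5625, f(x_5) = 125.582454, coefficient = 2
x_6 = 3.8750, f(x_6) = 186.707956, coefficient = 2
x_7 = 4.1875, f(x_7) = 275.780124, coefficient = 2
x_8 = 4.5000, f(x_8) = 405.077091, coefficient = 1

I ≈ (0.312500/2) × 1993.671458 = 311.511165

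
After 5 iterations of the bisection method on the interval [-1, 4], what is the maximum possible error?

Bisection error bound: |error| ≤ (b-a)/2^n
|error| ≤ (4 - (-1))/2^5 = 5/2^5
|error| ≤ 0.1562500000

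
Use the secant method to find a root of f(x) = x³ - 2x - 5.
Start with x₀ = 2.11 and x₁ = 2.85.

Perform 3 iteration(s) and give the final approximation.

f(x) = x³ - 2x - 5
x₀ = 2.11, x₁ = 2.85

Secant formula: x_{n+1} = x_n - f(x_n)(x_n - x_{n-1})/(f(x_n) - f(x_{n-1}))

Iteration 1:
  f(2.110000) = 0.173931
  f(2.850000) = 12.449125
  x_2 = 2.850000 - 12.449125×(2.850000 - 2.110000)/(12.449125 - 0.173931)
       = 2.099515
Iteration 2:
  f(2.850000) = 12.449125
  f(2.099515) = 0.055552
  x_3 = 2.099515 - 0.055552×(2.099515 - 2.850000)/(0.055552 - 12.449125)
       = 2.096151
Iteration 3:
  f(2.099515) = 0.055552
  f(2.096151) = 0.017867
  x_4 = 2.096151 - 0.017867×(2.096151 - 2.099515)/(0.017867 - 0.055552)
       = 2.094556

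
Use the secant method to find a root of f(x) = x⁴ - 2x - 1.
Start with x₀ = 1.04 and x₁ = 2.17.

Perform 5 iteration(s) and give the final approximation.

f(x) = x⁴ - 2x - 1
x₀ = 1.04, x₁ = 2.17

Secant formula: x_{n+1} = x_n - f(x_n)(x_n - x_{n-1})/(f(x_n) - f(x_{n-1}))

Iteration 1:
  f(1.040000) = -1.910141
  f(2.170000) = 16.833739
  x_2 = 2.170000 - 16.833739×(2.170000 - 1.040000)/(16.833739 - (-1.910141))
       = 1.155155
Iteration 2:
  f(2.170000) = 16.833739
  f(1.155155) = -1.529730
  x_3 = 1.155155 - (-1.529730)×(1.155155 - 2.170000)/(-1.529730 - 16.833739)
       = 1.239695
Iteration 3:
  f(1.155155) = -1.529730
  f(1.239695) = -1.117502
  x_4 = 1.239695 - (-1.117502)×(1.239695 - 1.155155)/(-1.117502 - (-1.529730))
       = 1.468872
Iteration 4:
  f(1.239695) = -1.117502
  f(1.468872) = 0.717424
  x_5 = 1.468872 - 0.717424×(1.468872 - 1.239695)/(0.717424 - (-1.117502))
       = 1.379267
Iteration 5:
  f(1.468872) = 0.717424
  f(1.379267) = -0.139490
  x_6 = 1.379267 - (-0.139490)×(1.379267 - 1.468872)/(-0.139490 - 0.717424)
       = 1.393853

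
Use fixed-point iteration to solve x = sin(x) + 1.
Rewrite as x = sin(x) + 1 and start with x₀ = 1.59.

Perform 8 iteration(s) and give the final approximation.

Equation: x = sin(x) + 1
Fixed-point form: x = sin(x) + 1
x₀ = 1.59

x_1 = g(1.590000) = 1.999816
x_2 = g(1.999816) = 1.909374
x_3 = g(1.909374) = 1.943228
x_4 = g(1.943228) = 1.931445
x_5 = g(1.931445) = 1.935668
x_6 = g(1.935668) = 1.934170
x_7 = g(1.934170) = 1.934703
x_8 = g(1.934703) = 1.934513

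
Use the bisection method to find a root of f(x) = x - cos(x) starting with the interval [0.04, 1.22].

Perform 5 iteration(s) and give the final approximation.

f(x) = x - cos(x)
Initial interval: [0.04, 1.22]

Iteration 1:
  c_1 = (0.040000 + 1.220000)/2 = 0.630000
  f(c_1) = f(0.630000) = -0.178028
  f(a) × f(c) ≥ 0, new interval: [0.630000, 1.220000]
Iteration 2:
  c_2 = (0.630000 + 1.220000)/2 = 0.925000
  f(c_2) = f(0.925000) = 0.323165
  f(a) × f(c) < 0, new interval: [0.630000, 0.925000]
Iteration 3:
  c_3 = (0.630000 + 0.925000)/2 = 0.777500
  f(c_3) = f(0.777500) = 0.064830
  f(a) × f(c) < 0, new interval: [0.630000, 0.777500]
Iteration 4:
  c_4 = (0.630000 + 0.777500)/2 = 0.703750
  f(c_4) = f(0.703750) = -0.058671
  f(a) × f(c) ≥ 0, new interval: [0.703750, 0.777500]
Iteration 5:
  c_5 = (0.703750 + 0.777500)/2 = 0.740625
  f(c_5) = f(0.740625) = 0.002578
  f(a) × f(c) < 0, new interval: [0.703750, 0.740625]

After 5 iteration(s), the approximation is c_5 = 0.740625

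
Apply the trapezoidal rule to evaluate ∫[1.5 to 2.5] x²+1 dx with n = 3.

f(x) = x²+1
a = 1.5, b = 2.5, n = 3
h = (b - a)/n = 0.333333

Trapezoidal rule: (h/2)[f(x₀) + 2f(x₁) + 2f(x₂) + ... + f(xₙ)]

x_0 = 1.5000, f(x_0) = 3.250000, coefficient = 1
x_1 = 1.8333, f(x_1) = 4.361111, coefficient = 2
x_2 = 2.1667, f(x_2) = 5.694444, coefficient = 2
x_3 = 2.5000, f(x_3) = 7.250000, coefficient = 1

I ≈ (0.333333/2) × 30.611111 = 5.101852
Exact value: 5.083333
Error: 0.018519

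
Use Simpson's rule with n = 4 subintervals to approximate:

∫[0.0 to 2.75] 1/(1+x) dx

f(x) = 1/(1+x)
a = 0.0, b = 2.75, n = 4
h = (b - a)/n = 0.687500

Simpson's rule: (h/3)[f(x₀) + 4f(x₁) + 2f(x₂) + ... + f(xₙ)]

x_0 = 0.0000, f(x_0) = 1.000000, coefficient = 1
x_1 = 0.6875, f(x_1) = 0.592593, coefficient = 4
x_2 = 1.3750, f(x_2) = 0.421053, coefficient = 2
x_3 = 2.0625, f(x_3) = 0.326531, coefficient = 4
x_4 = 2.7500, f(x_4) = 0.266667, coefficient = 1

I ≈ (0.687500/3) × 5.785265 = 1.325790
Exact value: 1.321756
Error: 0.004034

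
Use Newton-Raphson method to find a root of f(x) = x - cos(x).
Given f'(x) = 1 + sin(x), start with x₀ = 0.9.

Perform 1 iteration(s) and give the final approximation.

f(x) = x - cos(x)
f'(x) = 1 + sin(x)
x₀ = 0.9

Newton-Raphson formula: x_{n+1} = x_n - f(x_n)/f'(x_n)

Iteration 1:
  f(0.900000) = 0.278390
  f'(0.900000) = 1.783327
  x_1 = 0.900000 - 0.278390/1.783327 = 0.743893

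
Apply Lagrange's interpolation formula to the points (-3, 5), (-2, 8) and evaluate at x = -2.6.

Lagrange interpolation formula:
P(x) = Σ yᵢ × Lᵢ(x)
where Lᵢ(x) = Π_{j≠i} (x - xⱼ)/(xᵢ - xⱼ)

L_0(-2.6) = (-2.6 - (-2))/(-3 - (-2)) = 0.600000
L_1(-2.6) = (-2.6 - (-3))/(-2 - (-3)) = 0.400000

P(-2.6) = 5×L_0(-2.6) + 8×L_1(-2.6)
P(-2.6) = 6.200000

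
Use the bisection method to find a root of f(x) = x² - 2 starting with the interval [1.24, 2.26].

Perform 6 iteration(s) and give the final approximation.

f(x) = x² - 2
Initial interval: [1.24, 2.26]

Iteration 1:
  c_1 = (1.240000 + 2.260000)/2 = 1.750000
  f(c_1) = f(1.750000) = 1.062500
  f(a) × f(c) < 0, new interval: [1.240000, 1.750000]
Iteration 2:
  c_2 = (1.240000 + 1.750000)/2 = 1.495000
  f(c_2) = f(1.495000) = 0.235025
  f(a) × f(c) < 0, new interval: [1.240000, 1.495000]
Iteration 3:
  c_3 = (1.240000 + 1.495000)/2 = 1.367500
  f(c_3) = f(1.367500) = -0.129944
  f(a) × f(c) ≥ 0, new interval: [1.367500, 1.495000]
Iteration 4:
  c_4 = (1.367500 + 1.495000)/2 = 1.431250
  f(c_4) = f(1.431250) = 0.048477
  f(a) × f(c) < 0, new interval: [1.367500, 1.431250]
Iteration 5:
  c_5 = (1.367500 + 1.431250)/2 = 1.399375
  f(c_5) = f(1.399375) = -0.041750
  f(a) × f(c) ≥ 0, new interval: [1.399375, 1.431250]
Iteration 6:
  c_6 = (1.399375 + 1.431250)/2 = 1.415313
  f(c_6) = f(1.415313) = 0.003109
  f(a) × f(c) < 0, new interval: [1.399375, 1.415313]

After 6 iteration(s), the approximation is c_6 = 1.415313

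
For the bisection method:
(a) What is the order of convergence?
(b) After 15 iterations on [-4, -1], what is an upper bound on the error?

(a) Bisection has linear (order 1) convergence; the error is halved each step.

(b) Error bound = (b-a)/2^n = (-1 - (-4))/2^{15}
    = 3/2^{15}

(a) 1 (linear); (b) error ≤ 9.16e-05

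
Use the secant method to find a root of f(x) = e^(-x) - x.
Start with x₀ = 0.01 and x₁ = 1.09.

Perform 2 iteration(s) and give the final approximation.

f(x) = e^(-x) - x
x₀ = 0.01, x₁ = 1.09

Secant formula: x_{n+1} = x_n - f(x_n)(x_n - x_{n-1})/(f(x_n) - f(x_{n-1}))

Iteration 1:
  f(0.010000) = 0.980050
  f(1.090000) = -0.753784
  x_2 = 1.090000 - (-0.753784)×(1.090000 - 0.010000)/(-0.753784 - 0.980050)
       = 0.620470
Iteration 2:
  f(1.090000) = -0.753784
  f(0.620470) = -0.082779
  x_3 = 0.620470 - (-0.082779)×(0.620470 - 1.090000)/(-0.082779 - (-0.753784))
       = 0.562547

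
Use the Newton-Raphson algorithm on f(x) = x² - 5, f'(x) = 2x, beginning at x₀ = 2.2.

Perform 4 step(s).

f(x) = x² - 5
f'(x) = 2x
x₀ = 2.2

Newton-Raphson formula: x_{n+1} = x_n - f(x_n)/f'(x_n)

Iteration 1:
  f(2.200000) = -0.160000
  f'(2.200000) = 4.400000
  x_1 = 2.200000 - (-0.160000)/4.400000 = 2.236364
Iteration 2:
  f(2.236364) = 0.001322
  f'(2.236364) = 4.472727
  x_2 = 2.236364 - 0.001322/4.472727 = 2.236068
Iteration 3:
  f(2.236068) = 0.000000
  f'(2.236068) = 4.472136
  x_3 = 2.236068 - 0.000000/4.472136 = 2.236068
Iteration 4:
  f(2.236068) = 0.000000
  f'(2.236068) = 4.472136
  x_4 = 2.236068 - 0.000000/4.472136 = 2.236068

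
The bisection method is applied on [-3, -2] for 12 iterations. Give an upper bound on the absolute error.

Bisection error bound: |error| ≤ (b-a)/2^n
|error| ≤ (-2 - (-3))/2^12 = 1/2^12
|error| ≤ 0.0002441406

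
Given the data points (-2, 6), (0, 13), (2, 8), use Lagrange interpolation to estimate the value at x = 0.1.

Lagrange interpolation formula:
P(x) = Σ yᵢ × Lᵢ(x)
where Lᵢ(x) = Π_{j≠i} (x - xⱼ)/(xᵢ - xⱼ)

L_0(0.1) = (0.1 - 0)/(-2 - 0) × (0.1 - 2)/(-2 - 2) = -0.023750
L_1(0.1) = (0.1 - (-2))/(0 - (-2)) × (0.1 - 2)/(0 - 2) = 0.997500
L_2(0.1) = (0.1 - (-2))/(2 - (-2)) × (0.1 - 0)/(2 - 0) = 0.026250

P(0.1) = 6×L_0(0.1) + 13×L_1(0.1) + 8×L_2(0.1)
P(0.1) = 13.035000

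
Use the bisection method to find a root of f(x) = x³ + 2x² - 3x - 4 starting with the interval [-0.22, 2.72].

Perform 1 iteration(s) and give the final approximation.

f(x) = x³ + 2x² - 3x - 4
Initial interval: [-0.22, 2.72]

Iteration 1:
  c_1 = (-0.220000 + 2.720000)/2 = 1.250000
  f(c_1) = f(1.250000) = -2.671875
  f(a) × f(c) ≥ 0, new interval: [1.250000, 2.720000]

After 1 iteration(s), the approximation is c_1 = 1.250000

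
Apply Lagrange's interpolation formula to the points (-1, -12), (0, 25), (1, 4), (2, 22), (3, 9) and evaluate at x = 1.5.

Lagrange interpolation formula:
P(x) = Σ yᵢ × Lᵢ(x)
where Lᵢ(x) = Π_{j≠i} (x - xⱼ)/(xᵢ - xⱼ)

L_0(1.5) = (1.5 - 0)/(-1 - 0) × (1.5 - 1)/(-1 - 1) × (1.5 - 2)/(-1 - 2) × (1.5 - 3)/(-1 - 3) = 0.023438
L_1(1.5) = (1.5 - (-1))/(0 - (-1)) × (1.5 - 1)/(0 - 1) × (1.5 - 2)/(0 - 2) × (1.5 - 3)/(0 - 3) = -0.156250
L_2(1.5) = (1.5 - (-1))/(1 - (-1)) × (1.5 - 0)/(1 - 0) × (1.5 - 2)/(1 - 2) × (1.5 - 3)/(1 - 3) = 0.703125
L_3(1.5) = (1.5 - (-1))/(2 - (-1)) × (1.5 - 0)/(2 - 0) × (1.5 - 1)/(2 - 1) × (1.5 - 3)/(2 - 3) = 0.468750
L_4(1.5) = (1.5 - (-1))/(3 - (-1)) × (1.5 - 0)/(3 - 0) × (1.5 - 1)/(3 - 1) × (1.5 - 2)/(3 - 2) = -0.039062

P(1.5) = (-12)×L_0(1.5) + 25×L_1(1.5) + 4×L_2(1.5) + 22×L_3(1.5) + 9×L_4(1.5)
P(1.5) = 8.585938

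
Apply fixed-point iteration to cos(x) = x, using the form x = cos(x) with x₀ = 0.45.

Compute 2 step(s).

Equation: cos(x) = x
Fixed-point form: x = cos(x)
x₀ = 0.45

x_1 = g(0.450000) = 0.900447
x_2 = g(0.900447) = 0.621260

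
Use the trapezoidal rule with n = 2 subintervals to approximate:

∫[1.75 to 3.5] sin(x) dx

f(x) = sin(x)
a = 1.75, b = 3.5, n = 2
h = (b - a)/n = 0.875000

Trapezoidal rule: (h/2)[f(x₀) + 2f(x₁) + 2f(x₂) + ... + f(xₙ)]

x_0 = 1.7500, f(x_0) = 0.983986, coefficient = 1
x_1 = 2.6250, f(x_1) = 0.493920, coefficient = 2
x_2 = 3.5000, f(x_2) = -0.350783, coefficient = 1

I ≈ (0.875000/2) × 1.621043 = 0.709206
Exact value: 0.758211
Error: 0.049004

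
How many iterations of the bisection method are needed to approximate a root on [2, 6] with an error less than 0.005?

We need (b-a)/2^n ≤ 0.005
(6 - 2)/2^n ≤ 0.005
4/2^n ≤ 0.005
2^n ≥ 800
n ≥ log₂(800) = 9.64
n ≥ 10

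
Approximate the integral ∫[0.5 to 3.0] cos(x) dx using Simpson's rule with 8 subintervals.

f(x) = cos(x)
a = 0.5, b = 3.0, n = 8
h = (b - a)/n = 0.312500

Simpson's rule: (h/3)[f(x₀) + 4f(x₁) + 2f(x₂) + ... + f(xₙ)]

x_0 = 0.5000, f(x_0) = 0.877583, coefficient = 1
x_1 = 0.8125, f(x_1) = 0.687686, coefficient = 4
x_2 = 1.1250, f(x_2) = 0.431177, coefficient = 2
x_3 = 1.4375, f(x_3) = 0.132902, coefficient = 4
x_4 = 1.7500, f(x_4) = -0.178246, coefficient = 2
x_5 = 2.0625, f(x_5) = -0.472128, coefficient = 4
x_6 = 2.3750, f(x_6) = -0.720278, coefficient = 2
x_7 = 2.6875, f(x_7) = -0.898659, coefficient = 4
x_8 = 3.0000, f(x_8) = -0.989992, coefficient = 1

I ≈ (0.312500/3) × -3.247907 = -0.338324
Exact value: -0.338306
Error: 0.000018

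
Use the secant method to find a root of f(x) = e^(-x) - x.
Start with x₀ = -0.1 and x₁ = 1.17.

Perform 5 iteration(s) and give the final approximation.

f(x) = e^(-x) - x
x₀ = -0.1, x₁ = 1.17

Secant formula: x_{n+1} = x_n - f(x_n)(x_n - x_{n-1})/(f(x_n) - f(x_{n-1}))

Iteration 1:
  f(-0.100000) = 1.205171
  f(1.170000) = -0.859633
  x_2 = 1.170000 - (-0.859633)×(1.170000 - (-0.100000))/(-0.859633 - 1.205171)
       = 0.641265
Iteration 2:
  f(1.170000) = -0.859633
  f(0.641265) = -0.114639
  x_3 = 0.641265 - (-0.114639)×(0.641265 - 1.170000)/(-0.114639 - (-0.859633))
       = 0.559904
Iteration 3:
  f(0.641265) = -0.114639
  f(0.559904) = 0.011361
  x_4 = 0.559904 - 0.011361×(0.559904 - 0.641265)/(0.011361 - (-0.114639))
       = 0.567239
Iteration 4:
  f(0.559904) = 0.011361
  f(0.567239) = -0.000151
  x_5 = 0.567239 - (-0.000151)×(0.567239 - 0.559904)/(-0.000151 - 0.011361)
       = 0.567143
Iteration 5:
  f(0.567239) = -0.000151
  f(0.567143) = 0.000000
  x_6 = 0.567143 - 0.000000×(0.567143 - 0.567239)/(0.000000 - (-0.000151))
       = 0.567143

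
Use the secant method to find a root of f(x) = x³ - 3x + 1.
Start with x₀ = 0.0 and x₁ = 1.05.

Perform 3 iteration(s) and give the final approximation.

f(x) = x³ - 3x + 1
x₀ = 0.0, x₁ = 1.05

Secant formula: x_{n+1} = x_n - f(x_n)(x_n - x_{n-1})/(f(x_n) - f(x_{n-1}))

Iteration 1:
  f(0.000000) = 1.000000
  f(1.050000) = -0.992375
  x_2 = 1.050000 - (-0.992375)×(1.050000 - 0.000000)/(-0.992375 - 1.000000)
       = 0.527009
Iteration 2:
  f(1.050000) = -0.992375
  f(0.527009) = -0.434657
  x_3 = 0.527009 - (-0.434657)×(0.527009 - 1.050000)/(-0.434657 - (-0.992375))
       = 0.119417
Iteration 3:
  f(0.527009) = -0.434657
  f(0.119417) = 0.643451
  x_4 = 0.119417 - 0.643451×(0.119417 - 0.527009)/(0.643451 - (-0.434657))
       = 0.362682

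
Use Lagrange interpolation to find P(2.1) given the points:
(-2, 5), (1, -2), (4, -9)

Lagrange interpolation formula:
P(x) = Σ yᵢ × Lᵢ(x)
where Lᵢ(x) = Π_{j≠i} (x - xⱼ)/(xᵢ - xⱼ)

L_0(2.1) = (2.1 - 1)/(-2 - 1) × (2.1 - 4)/(-2 - 4) = -0.116111
L_1(2.1) = (2.1 - (-2))/(1 - (-2)) × (2.1 - 4)/(1 - 4) = 0.865556
L_2(2.1) = (2.1 - (-2))/(4 - (-2)) × (2.1 - 1)/(4 - 1) = 0.250556

P(2.1) = 5×L_0(2.1) + (-2)×L_1(2.1) + (-9)×L_2(2.1)
P(2.1) = -4.566667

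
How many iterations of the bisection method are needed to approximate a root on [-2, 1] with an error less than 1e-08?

We need (b-a)/2^n ≤ 1e-08
(1 - (-2))/2^n ≤ 1e-08
3/2^n ≤ 1e-08
2^n ≥ 300000000
n ≥ log₂(300000000) = 28.16
n ≥ 29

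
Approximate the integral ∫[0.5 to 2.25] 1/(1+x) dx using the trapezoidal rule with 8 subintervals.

f(x) = 1/(1+x)
a = 0.5, b = 2.25, n = 8
h = (b - a)/n = 0.218750

Trapezoidal rule: (h/2)[f(x₀) + 2f(x₁) + 2f(x₂) + ... + f(xₙ)]

x_0 = 0.5000, f(x_0) = 0.666667, coefficient = 1
x_1 = 0.7188, f(x_1) = 0.581818, coefficient = 2
x_2 = 0.9375, f(x_2) = 0.516129, coefficient = 2
x_3 = 1.1562, f(x_3) = 0.463768, coefficient = 2
x_4 = 1.3750, f(x_4) = 0.421053, coefficient = 2
x_5 = 1.5938, f(x_5) = 0.385542, coefficient = 2
x_6 = 1.8125, f(x_6) = 0.355556, coefficient = 2
x_7 = 2.0312, f(x_7) = 0.329897, coefficient = 2
x_8 = 2.2500, f(x_8) = 0.307692, coefficient = 1

I ≈ (0.218750/2) × 7.081884 = 0.774581
Exact value: 0.773190
Error: 0.001391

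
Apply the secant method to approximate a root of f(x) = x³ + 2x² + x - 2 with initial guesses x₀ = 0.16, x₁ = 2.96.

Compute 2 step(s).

f(x) = x³ + 2x² + x - 2
x₀ = 0.16, x₁ = 2.96

Secant formula: x_{n+1} = x_n - f(x_n)(x_n - x_{n-1})/(f(x_n) - f(x_{n-1}))

Iteration 1:
  f(0.160000) = -1.784704
  f(2.960000) = 44.417536
  x_2 = 2.960000 - 44.417536×(2.960000 - 0.160000)/(44.417536 - (-1.784704))
       = 0.268159
Iteration 2:
  f(2.960000) = 44.417536
  f(0.268159) = -1.568740
  x_3 = 0.268159 - (-1.568740)×(0.268159 - 2.960000)/(-1.568740 - 44.417536)
       = 0.359986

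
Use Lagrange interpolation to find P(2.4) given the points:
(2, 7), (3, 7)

Lagrange interpolation formula:
P(x) = Σ yᵢ × Lᵢ(x)
where Lᵢ(x) = Π_{j≠i} (x - xⱼ)/(xᵢ - xⱼ)

L_0(2.4) = (2.4 - 3)/(2 - 3) = 0.600000
L_1(2.4) = (2.4 - 2)/(3 - 2) = 0.400000

P(2.4) = 7×L_0(2.4) + 7×L_1(2.4)
P(2.4) = 7.000000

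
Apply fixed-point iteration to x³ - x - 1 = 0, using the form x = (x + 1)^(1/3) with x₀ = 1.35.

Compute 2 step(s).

Equation: x³ - x - 1 = 0
Fixed-point form: x = (x + 1)^(1/3)
x₀ = 1.35

x_1 = g(1.350000) = 1.329503
x_2 = g(1.329503) = 1.325626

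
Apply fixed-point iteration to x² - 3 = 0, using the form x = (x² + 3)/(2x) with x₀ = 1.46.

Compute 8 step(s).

Equation: x² - 3 = 0
Fixed-point form: x = (x² + 3)/(2x)
x₀ = 1.46

x_1 = g(1.460000) = 1.757397
x_2 = g(1.757397) = 1.732234
x_3 = g(1.732234) = 1.732051
x_4 = g(1.732051) = 1.732051
x_5 = g(1.732051) = 1.732051
x_6 = g(1.732051) = 1.732051
x_7 = g(1.732051) = 1.732051
x_8 = g(1.732051) = 1.732051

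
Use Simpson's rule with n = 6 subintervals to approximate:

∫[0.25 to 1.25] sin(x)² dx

f(x) = sin(x)²
a = 0.25, b = 1.25, n = 6
h = (b - a)/n = 0.166667

Simpson's rule: (h/3)[f(x₀) + 4f(x₁) + 2f(x₂) + ... + f(xₙ)]

x_0 = 0.2500, f(x_0) = 0.061209, coefficient = 1
x_1 = 0.4167, f(x_1) = 0.163794, coefficient = 4
x_2 = 0.5833, f(x_2) = 0.303391, coefficient = 2
x_3 = 0.7500, f(x_3) = 0.464631, coefficient = 4
x_4 = 0.9167, f(x_4) = 0.629766, coefficient = 2
x_5 = 1.0833, f(x_5) = 0.780615, coefficient = 4
x_6 = 1.2500, f(x_6) = 0.900572, coefficient = 1

I ≈ (0.166667/3) × 8.464253 = 0.470236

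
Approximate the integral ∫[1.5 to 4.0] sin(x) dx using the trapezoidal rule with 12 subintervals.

f(x) = sin(x)
a = 1.5, b = 4.0, n = 12
h = (b - a)/n = 0.208333

Trapezoidal rule: (h/2)[f(x₀) + 2f(x₁) + 2f(x₂) + ... + f(xₙ)]

x_0 = 1.5000, f(x_0) = 0.997495, coefficient = 1
x_1 = 1.7083, f(x_1) = 0.990557, coefficient = 2
x_2 = 1.9167, f(x_2) = 0.940781, coefficient = 2
x_3 = 2.1250, f(x_3) = 0.850320, coefficient = 2
x_4 = 2.3333, f(x_4) = 0.723086, coefficient = 2
x_5 = 2.5417, f(x_5) = 0.564581, coefficient = 2
x_6 = 2.7500, f(x_6) = 0.381661, coefficient = 2
x_7 = 2.9583, f(x_7) = 0.182235, coefficient = 2
x_8 = 3.1667, f(x_8) = -0.025071, coefficient = 2
x_9 = 3.3750, f(x_9) = -0.231294, coefficient = 2
x_10 = 3.5833, f(x_10) = -0.427514, coefficient = 2
x_11 = 3.7917, f(x_11) = -0.605245, coefficient = 2
x_12 = 4.0000, f(x_12) = -0.756802, coefficient = 1

I ≈ (0.208333/2) × 6.928886 = 0.721759
Exact value: 0.724381
Error: 0.002622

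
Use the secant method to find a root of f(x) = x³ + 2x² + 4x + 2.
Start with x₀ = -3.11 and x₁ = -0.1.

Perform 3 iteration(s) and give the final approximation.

f(x) = x³ + 2x² + 4x + 2
x₀ = -3.11, x₁ = -0.1

Secant formula: x_{n+1} = x_n - f(x_n)(x_n - x_{n-1})/(f(x_n) - f(x_{n-1}))

Iteration 1:
  f(-3.110000) = -21.176031
  f(-0.100000) = 1.619000
  x_2 = -0.100000 - 1.619000×(-0.100000 - (-3.110000))/(1.619000 - (-21.176031))
       = -0.313783
Iteration 2:
  f(-0.100000) = 1.619000
  f(-0.313783) = 0.910893
  x_3 = -0.313783 - 0.910893×(-0.313783 - (-0.100000))/(0.910893 - 1.619000)
       = -0.588788
Iteration 3:
  f(-0.313783) = 0.910893
  f(-0.588788) = 0.134074
  x_4 = -0.588788 - 0.134074×(-0.588788 - (-0.313783))/(0.134074 - 0.910893)
       = -0.636252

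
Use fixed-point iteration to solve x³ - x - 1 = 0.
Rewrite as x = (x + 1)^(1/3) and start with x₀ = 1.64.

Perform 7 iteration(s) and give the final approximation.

Equation: x³ - x - 1 = 0
Fixed-point form: x = (x + 1)^(1/3)
x₀ = 1.64

x_1 = g(1.640000) = 1.382085
x_2 = g(1.382085) = 1.335526
x_3 = g(1.335526) = 1.326768
x_4 = g(1.326768) = 1.325107
x_5 = g(1.325107) = 1.324792
x_6 = g(1.324792) = 1.324732
x_7 = g(1.324732) = 1.324721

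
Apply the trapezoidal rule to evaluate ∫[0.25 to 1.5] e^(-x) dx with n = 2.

f(x) = e^(-x)
a = 0.25, b = 1.5, n = 2
h = (b - a)/n = 0.625000

Trapezoidal rule: (h/2)[f(x₀) + 2f(x₁) + 2f(x₂) + ... + f(xₙ)]

x_0 = 0.2500, f(x_0) = 0.778801, coefficient = 1
x_1 = 0.8750, f(x_1) = 0.416862, coefficient = 2
x_2 = 1.5000, f(x_2) = 0.223130, coefficient = 1

I ≈ (0.625000/2) × 1.835655 = 0.573642
Exact value: 0.555671
Error: 0.017972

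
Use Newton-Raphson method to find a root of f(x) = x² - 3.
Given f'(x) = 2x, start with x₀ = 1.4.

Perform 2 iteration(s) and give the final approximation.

f(x) = x² - 3
f'(x) = 2x
x₀ = 1.4

Newton-Raphson formula: x_{n+1} = x_n - f(x_n)/f'(x_n)

Iteration 1:
  f(1.400000) = -1.040000
  f'(1.400000) = 2.800000
  x_1 = 1.400000 - (-1.040000)/2.800000 = 1.771429
Iteration 2:
  f(1.771429) = 0.137959
  f'(1.771429) = 3.542857
  x_2 = 1.771429 - 0.137959/3.542857 = 1.732488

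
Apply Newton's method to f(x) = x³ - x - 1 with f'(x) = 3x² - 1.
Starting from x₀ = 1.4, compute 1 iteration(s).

f(x) = x³ - x - 1
f'(x) = 3x² - 1
x₀ = 1.4

Newton-Raphson formula: x_{n+1} = x_n - f(x_n)/f'(x_n)

Iteration 1:
  f(1.400000) = 0.344000
  f'(1.400000) = 4.880000
  x_1 = 1.400000 - 0.344000/4.880000 = 1.329508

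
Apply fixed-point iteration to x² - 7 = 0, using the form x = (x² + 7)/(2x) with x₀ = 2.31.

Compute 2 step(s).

Equation: x² - 7 = 0
Fixed-point form: x = (x² + 7)/(2x)
x₀ = 2.31

x_1 = g(2.310000) = 2.670152
x_2 = g(2.670152) = 2.645863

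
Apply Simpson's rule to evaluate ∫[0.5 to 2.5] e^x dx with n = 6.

f(x) = e^x
a = 0.5, b = 2.5, n = 6
h = (b - a)/n = 0.333333

Simpson's rule: (h/3)[f(x₀) + 4f(x₁) + 2f(x₂) + ... + f(xₙ)]

x_0 = 0.5000, f(x_0) = 1.648721, coefficient = 1
x_1 = 0.8333, f(x_1) = 2.300976, coefficient = 4
x_2 = 1.1667, f(x_2) = 3.211271, coefficient = 2
x_3 = 1.5000, f(x_3) = 4.481689, coefficient = 4
x_4 = 1.8333, f(x_4) = 6.254701, coefficient = 2
x_5 = 2.1667, f(x_5) = 8.729138, coefficient = 4
x_6 = 2.5000, f(x_6) = 12.182494, coefficient = 1

I ≈ (0.333333/3) × 94.810372 = 10.534486
Exact value: 10.533773
Error: 0.000713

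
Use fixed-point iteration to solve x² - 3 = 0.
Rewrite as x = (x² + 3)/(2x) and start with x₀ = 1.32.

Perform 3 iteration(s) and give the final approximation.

Equation: x² - 3 = 0
Fixed-point form: x = (x² + 3)/(2x)
x₀ = 1.32

x_1 = g(1.320000) = 1.796364
x_2 = g(1.796364) = 1.733202
x_3 = g(1.733202) = 1.732051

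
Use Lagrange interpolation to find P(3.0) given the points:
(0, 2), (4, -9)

Lagrange interpolation formula:
P(x) = Σ yᵢ × Lᵢ(x)
where Lᵢ(x) = Π_{j≠i} (x - xⱼ)/(xᵢ - xⱼ)

L_0(3.0) = (3.0 - 4)/(0 - 4) = 0.250000
L_1(3.0) = (3.0 - 0)/(4 - 0) = 0.750000

P(3.0) = 2×L_0(3.0) + (-9)×L_1(3.0)
P(3.0) = -6.250000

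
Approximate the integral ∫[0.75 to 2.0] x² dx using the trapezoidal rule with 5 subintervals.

f(x) = x²
a = 0.75, b = 2.0, n = 5
h = (b - a)/n = 0.250000

Trapezoidal rule: (h/2)[f(x₀) + 2f(x₁) + 2f(x₂) + ... + f(xₙ)]

x_0 = 0.7500, f(x_0) = 0.562500, coefficient = 1
x_1 = 1.0000, f(x_1) = 1.000000, coefficient = 2
x_2 = 1.2500, f(x_2) = 1.562500, coefficient = 2
x_3 = 1.5000, f(x_3) = 2.250000, coefficient = 2
x_4 = 1.7500, f(x_4) = 3.062500, coefficient = 2
x_5 = 2.0000, f(x_5) = 4.000000, coefficient = 1

I ≈ (0.250000/2) × 20.312500 = 2.539062
Exact value: 2.526042
Error: 0.013021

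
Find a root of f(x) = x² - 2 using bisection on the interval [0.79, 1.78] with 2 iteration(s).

f(x) = x² - 2
Initial interval: [0.79, 1.78]

Iteration 1:
  c_1 = (0.790000 + 1.780000)/2 = 1.285000
  f(c_1) = f(1.285000) = -0.348775
  f(a) × f(c) ≥ 0, new interval: [1.285000, 1.780000]
Iteration 2:
  c_2 = (1.285000 + 1.780000)/2 = 1.532500
  f(c_2) = f(1.532500) = 0.348556
  f(a) × f(c) < 0, new interval: [1.285000, 1.532500]

After 2 iteration(s), the approximation is c_2 = 1.532500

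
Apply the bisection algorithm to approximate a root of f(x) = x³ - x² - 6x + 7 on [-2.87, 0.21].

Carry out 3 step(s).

f(x) = x³ - x² - 6x + 7
Initial interval: [-2.87, 0.21]

Iteration 1:
  c_1 = (-2.870000 + 0.210000)/2 = -1.330000
  f(c_1) = f(-1.330000) = 10.858463
  f(a) × f(c) < 0, new interval: [-2.870000, -1.330000]
Iteration 2:
  c_2 = (-2.870000 + (-1.330000))/2 = -2.100000
  f(c_2) = f(-2.100000) = 5.929000
  f(a) × f(c) < 0, new interval: [-2.870000, -2.100000]
Iteration 3:
  c_3 = (-2.870000 + (-2.100000))/2 = -2.485000
  f(c_3) = f(-2.485000) = 0.389341
  f(a) × f(c) < 0, new interval: [-2.870000, -2.485000]

After 3 iteration(s), the approximation is c_3 = -2.485000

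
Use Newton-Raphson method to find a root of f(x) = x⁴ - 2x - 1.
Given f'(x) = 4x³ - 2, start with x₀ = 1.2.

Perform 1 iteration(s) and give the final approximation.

f(x) = x⁴ - 2x - 1
f'(x) = 4x³ - 2
x₀ = 1.2

Newton-Raphson formula: x_{n+1} = x_n - f(x_n)/f'(x_n)

Iteration 1:
  f(1.200000) = -1.326400
  f'(1.200000) = 4.912000
  x_1 = 1.200000 - (-1.326400)/4.912000 = 1.470033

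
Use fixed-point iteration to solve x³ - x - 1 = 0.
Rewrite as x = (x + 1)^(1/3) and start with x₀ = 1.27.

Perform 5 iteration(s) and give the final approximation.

Equation: x³ - x - 1 = 0
Fixed-point form: x = (x + 1)^(1/3)
x₀ = 1.27

x_1 = g(1.270000) = 1.314242
x_2 = g(1.314242) = 1.322725
x_3 = g(1.322725) = 1.324339
x_4 = g(1.324339) = 1.324646
x_5 = g(1.324646) = 1.324704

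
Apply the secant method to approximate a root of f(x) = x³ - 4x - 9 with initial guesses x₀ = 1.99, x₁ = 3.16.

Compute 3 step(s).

f(x) = x³ - 4x - 9
x₀ = 1.99, x₁ = 3.16

Secant formula: x_{n+1} = x_n - f(x_n)(x_n - x_{n-1})/(f(x_n) - f(x_{n-1}))

Iteration 1:
  f(1.990000) = -9.079401
  f(3.160000) = 9.914496
  x_2 = 3.160000 - 9.914496×(3.160000 - 1.990000)/(9.914496 - (-9.079401))
       = 2.549280
Iteration 2:
  f(3.160000) = 9.914496
  f(2.549280) = -2.629793
  x_3 = 2.549280 - (-2.629793)×(2.549280 - 3.160000)/(-2.629793 - 9.914496)
       = 2.677311
Iteration 3:
  f(2.549280) = -2.629793
  f(2.677311) = -0.518287
  x_4 = 2.677311 - (-0.518287)×(2.677311 - 2.549280)/(-0.518287 - (-2.629793))
       = 2.708738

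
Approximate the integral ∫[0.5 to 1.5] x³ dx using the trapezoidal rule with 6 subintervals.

f(x) = x³
a = 0.5, b = 1.5, n = 6
h = (b - a)/n = 0.166667

Trapezoidal rule: (h/2)[f(x₀) + 2f(x₁) + 2f(x₂) + ... + f(xₙ)]

x_0 = 0.5000, f(x_0) = 0.125000, coefficient = 1
x_1 = 0.6667, f(x_1) = 0.296296, coefficient = 2
x_2 = 0.8333, f(x_2) = 0.578704, coefficient = 2
x_3 = 1.0000, f(x_3) = 1.000000, coefficient = 2
x_4 = 1.1667, f(x_4) = 1.587963, coefficient = 2
x_5 = 1.3333, f(x_5) = 2.370370, coefficient = 2
x_6 = 1.5000, f(x_6) = 3.375000, coefficient = 1

I ≈ (0.166667/2) × 15.166667 = 1.263889
Exact value: 1.250000
Error: 0.013889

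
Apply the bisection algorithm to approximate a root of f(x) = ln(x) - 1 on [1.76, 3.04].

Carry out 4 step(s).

f(x) = ln(x) - 1
Initial interval: [1.76, 3.04]

Iteration 1:
  c_1 = (1.760000 + 3.040000)/2 = 2.400000
  f(c_1) = f(2.400000) = -0.124531
  f(a) × f(c) ≥ 0, new interval: [2.400000, 3.040000]
Iteration 2:
  c_2 = (2.400000 + 3.040000)/2 = 2.720000
  f(c_2) = f(2.720000) = 0.000632
  f(a) × f(c) < 0, new interval: [2.400000, 2.720000]
Iteration 3:
  c_3 = (2.400000 + 2.720000)/2 = 2.560000
  f(c_3) = f(2.560000) = -0.059993
  f(a) × f(c) ≥ 0, new interval: [2.560000, 2.720000]
Iteration 4:
  c_4 = (2.560000 + 2.720000)/2 = 2.640000
  f(c_4) = f(2.640000) = -0.029221
  f(a) × f(c) ≥ 0, new interval: [2.640000, 2.720000]

After 4 iteration(s), the approximation is c_4 = 2.640000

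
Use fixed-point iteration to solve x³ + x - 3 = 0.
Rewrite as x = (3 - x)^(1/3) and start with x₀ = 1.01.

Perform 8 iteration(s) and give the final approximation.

Equation: x³ + x - 3 = 0
Fixed-point form: x = (3 - x)^(1/3)
x₀ = 1.01

x_1 = g(1.010000) = 1.257818
x_2 = g(1.257818) = 1.203274
x_3 = g(1.203274) = 1.215702
x_4 = g(1.215702) = 1.212893
x_5 = g(1.212893) = 1.213529
x_6 = g(1.213529) = 1.213385
x_7 = g(1.213385) = 1.213418
x_8 = g(1.213418) = 1.213410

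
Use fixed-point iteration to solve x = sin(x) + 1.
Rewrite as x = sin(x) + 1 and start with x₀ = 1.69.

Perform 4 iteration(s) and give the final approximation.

Equation: x = sin(x) + 1
Fixed-point form: x = sin(x) + 1
x₀ = 1.69

x_1 = g(1.690000) = 1.992904
x_2 = g(1.992904) = 1.912228
x_3 = g(1.912228) = 1.942276
x_4 = g(1.942276) = 1.931791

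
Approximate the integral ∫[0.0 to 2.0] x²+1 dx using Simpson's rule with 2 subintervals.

f(x) = x²+1
a = 0.0, b = 2.0, n = 2
h = (b - a)/n = 1.000000

Simpson's rule: (h/3)[f(x₀) + 4f(x₁) + 2f(x₂) + ... + f(xₙ)]

x_0 = 0.0000, f(x_0) = 1.000000, coefficient = 1
x_1 = 1.0000, f(x_1) = 2.000000, coefficient = 4
x_2 = 2.0000, f(x_2) = 5.000000, coefficient = 1

I ≈ (1.000000/3) × 14.000000 = 4.666667
Exact value: 4.666667
Error: 0.000000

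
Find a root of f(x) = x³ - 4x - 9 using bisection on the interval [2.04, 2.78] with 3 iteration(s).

f(x) = x³ - 4x - 9
Initial interval: [2.04, 2.78]

Iteration 1:
  c_1 = (2.040000 + 2.780000)/2 = 2.410000
  f(c_1) = f(2.410000) = -4.642479
  f(a) × f(c) ≥ 0, new interval: [2.410000, 2.780000]
Iteration 2:
  c_2 = (2.410000 + 2.780000)/2 = 2.595000
  f(c_2) = f(2.595000) = -1.905205
  f(a) × f(c) ≥ 0, new interval: [2.595000, 2.780000]
Iteration 3:
  c_3 = (2.595000 + 2.780000)/2 = 2.687500
  f(c_3) = f(2.687500) = -0.339111
  f(a) × f(c) ≥ 0, new interval: [2.687500, 2.780000]

After 3 iteration(s), the approximation is c_3 = 2.687500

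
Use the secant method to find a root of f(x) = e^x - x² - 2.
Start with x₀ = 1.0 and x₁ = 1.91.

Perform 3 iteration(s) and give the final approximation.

f(x) = e^x - x² - 2
x₀ = 1.0, x₁ = 1.91

Secant formula: x_{n+1} = x_n - f(x_n)(x_n - x_{n-1})/(f(x_n) - f(x_{n-1}))

Iteration 1:
  f(1.000000) = -0.281718
  f(1.910000) = 1.104989
  x_2 = 1.910000 - 1.104989×(1.910000 - 1.000000)/(1.104989 - (-0.281718))
       = 1.184872
Iteration 2:
  f(1.910000) = 1.104989
  f(1.184872) = -0.133653
  x_3 = 1.184872 - (-0.133653)×(1.184872 - 1.910000)/(-0.133653 - 1.104989)
       = 1.263116
Iteration 3:
  f(1.184872) = -0.133653
  f(1.263116) = -0.059038
  x_4 = 1.263116 - (-0.059038)×(1.263116 - 1.184872)/(-0.059038 - (-0.133653))
       = 1.325025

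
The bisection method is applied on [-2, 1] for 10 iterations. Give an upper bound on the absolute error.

Bisection error bound: |error| ≤ (b-a)/2^n
|error| ≤ (1 - (-2))/2^10 = 3/2^10
|error| ≤ 0.0029296875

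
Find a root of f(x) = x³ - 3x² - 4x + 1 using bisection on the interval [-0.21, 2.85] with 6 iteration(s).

f(x) = x³ - 3x² - 4x + 1
Initial interval: [-0.21, 2.85]

Iteration 1:
  c_1 = (-0.210000 + 2.850000)/2 = 1.320000
  f(c_1) = f(1.320000) = -7.207232
  f(a) × f(c) < 0, new interval: [-0.210000, 1.320000]
Iteration 2:
  c_2 = (-0.210000 + 1.320000)/2 = 0.555000
  f(c_2) = f(0.555000) = -1.973121
  f(a) × f(c) < 0, new interval: [-0.210000, 0.555000]
Iteration 3:
  c_3 = (-0.210000 + 0.555000)/2 = 0.172500
  f(c_3) = f(0.172500) = 0.225864
  f(a) × f(c) ≥ 0, new interval: [0.172500, 0.555000]
Iteration 4:
  c_4 = (0.172500 + 0.555000)/2 = 0.363750
  f(c_4) = f(0.363750) = -0.803813
  f(a) × f(c) < 0, new interval: [0.172500, 0.363750]
Iteration 5:
  c_5 = (0.172500 + 0.363750)/2 = 0.268125
  f(c_5) = f(0.268125) = -0.268897
  f(a) × f(c) < 0, new interval: [0.172500, 0.268125]
Iteration 6:
  c_6 = (0.172500 + 0.268125)/2 = 0.220313
  f(c_6) = f(0.220313) = -0.016169
  f(a) × f(c) < 0, new interval: [0.172500, 0.220313]

After 6 iteration(s), the approximation is c_6 = 0.220313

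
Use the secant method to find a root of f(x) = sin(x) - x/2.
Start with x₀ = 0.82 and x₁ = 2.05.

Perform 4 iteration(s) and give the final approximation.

f(x) = sin(x) - x/2
x₀ = 0.82, x₁ = 2.05

Secant formula: x_{n+1} = x_n - f(x_n)(x_n - x_{n-1})/(f(x_n) - f(x_{n-1}))

Iteration 1:
  f(0.820000) = 0.321146
  f(2.050000) = -0.137638
  x_2 = 2.050000 - (-0.137638)×(2.050000 - 0.820000)/(-0.137638 - 0.321146)
       = 1.680993
Iteration 2:
  f(2.050000) = -0.137638
  f(1.680993) = 0.153438
  x_3 = 1.680993 - 0.153438×(1.680993 - 2.050000)/(0.153438 - (-0.137638))
       = 1.875512
Iteration 3:
  f(1.680993) = 0.153438
  f(1.875512) = 0.016176
  x_4 = 1.875512 - 0.016176×(1.875512 - 1.680993)/(0.016176 - 0.153438)
       = 1.898436
Iteration 4:
  f(1.875512) = 0.016176
  f(1.898436) = -0.002414
  x_5 = 1.898436 - (-0.002414)×(1.898436 - 1.875512)/(-0.002414 - 0.016176)
       = 1.895460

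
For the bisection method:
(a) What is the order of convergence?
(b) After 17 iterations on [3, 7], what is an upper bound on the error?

(a) Bisection has linear (order 1) convergence; the error is halved each step.

(b) Error bound = (b-a)/2^n = (7 - 3)/2^{17}
    = 4/2^{17}

(a) 1 (linear); (b) error ≤ 3.05e-05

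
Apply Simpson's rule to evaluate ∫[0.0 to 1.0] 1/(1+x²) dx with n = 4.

f(x) = 1/(1+x²)
a = 0.0, b = 1.0, n = 4
h = (b - a)/n = 0.250000

Simpson's rule: (h/3)[f(x₀) + 4f(x₁) + 2f(x₂) + ... + f(xₙ)]

x_0 = 0.0000, f(x_0) = 1.000000, coefficient = 1
x_1 = 0.2500, f(x_1) = 0.941176, coefficient = 4
x_2 = 0.5000, f(x_2) = 0.800000, coefficient = 2
x_3 = 0.7500, f(x_3) = 0.640000, coefficient = 4
x_4 = 1.0000, f(x_4) = 0.500000, coefficient = 1

I ≈ (0.250000/3) × 9.424706 = 0.785392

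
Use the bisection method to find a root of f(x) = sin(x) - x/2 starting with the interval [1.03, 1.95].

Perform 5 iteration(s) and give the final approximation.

f(x) = sin(x) - x/2
Initial interval: [1.03, 1.95]

Iteration 1:
  c_1 = (1.030000 + 1.950000)/2 = 1.490000
  f(c_1) = f(1.490000) = 0.251738
  f(a) × f(c) ≥ 0, new interval: [1.490000, 1.950000]
Iteration 2:
  c_2 = (1.490000 + 1.950000)/2 = 1.720000
  f(c_2) = f(1.720000) = 0.128890
  f(a) × f(c) ≥ 0, new interval: [1.720000, 1.950000]
Iteration 3:
  c_3 = (1.720000 + 1.950000)/2 = 1.835000
  f(c_3) = f(1.835000) = 0.047801
  f(a) × f(c) ≥ 0, new interval: [1.835000, 1.950000]
Iteration 4:
  c_4 = (1.835000 + 1.950000)/2 = 1.892500
  f(c_4) = f(1.892500) = 0.002448
  f(a) × f(c) ≥ 0, new interval: [1.892500, 1.950000]
Iteration 5:
  c_5 = (1.892500 + 1.950000)/2 = 1.921250
  f(c_5) = f(1.921250) = -0.021408
  f(a) × f(c) < 0, new interval: [1.892500, 1.921250]

After 5 iteration(s), the approximation is c_5 = 1.921250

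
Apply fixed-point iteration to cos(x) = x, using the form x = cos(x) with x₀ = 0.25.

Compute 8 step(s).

Equation: cos(x) = x
Fixed-point form: x = cos(x)
x₀ = 0.25

x_1 = g(0.250000) = 0.968912
x_2 = g(0.968912) = 0.566196
x_3 = g(0.566196) = 0.843947
x_4 = g(0.843947) = 0.664518
x_5 = g(0.664518) = 0.787214
x_6 = g(0.787214) = 0.705822
x_7 = g(0.705822) = 0.761079
x_8 = g(0.761079) = 0.724092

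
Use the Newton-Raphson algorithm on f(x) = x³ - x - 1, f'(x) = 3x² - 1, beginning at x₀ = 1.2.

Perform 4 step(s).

f(x) = x³ - x - 1
f'(x) = 3x² - 1
x₀ = 1.2

Newton-Raphson formula: x_{n+1} = x_n - f(x_n)/f'(x_n)

Iteration 1:
  f(1.200000) = -0.472000
  f'(1.200000) = 3.320000
  x_1 = 1.200000 - (-0.472000)/3.320000 = 1.342169
Iteration 2:
  f(1.342169) = 0.075636
  f'(1.342169) = 4.404250
  x_2 = 1.342169 - 0.075636/4.404250 = 1.324995
Iteration 3:
  f(1.324995) = 0.001182
  f'(1.324995) = 4.266837
  x_3 = 1.324995 - 0.001182/4.266837 = 1.324718
Iteration 4:
  f(1.324718) = 0.000000
  f'(1.324718) = 4.264634
  x_4 = 1.324718 - 0.000000/4.264634 = 1.324718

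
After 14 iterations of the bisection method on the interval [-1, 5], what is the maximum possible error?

Bisection error bound: |error| ≤ (b-a)/2^n
|error| ≤ (5 - (-1))/2^14 = 6/2^14
|error| ≤ 0.0003662109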